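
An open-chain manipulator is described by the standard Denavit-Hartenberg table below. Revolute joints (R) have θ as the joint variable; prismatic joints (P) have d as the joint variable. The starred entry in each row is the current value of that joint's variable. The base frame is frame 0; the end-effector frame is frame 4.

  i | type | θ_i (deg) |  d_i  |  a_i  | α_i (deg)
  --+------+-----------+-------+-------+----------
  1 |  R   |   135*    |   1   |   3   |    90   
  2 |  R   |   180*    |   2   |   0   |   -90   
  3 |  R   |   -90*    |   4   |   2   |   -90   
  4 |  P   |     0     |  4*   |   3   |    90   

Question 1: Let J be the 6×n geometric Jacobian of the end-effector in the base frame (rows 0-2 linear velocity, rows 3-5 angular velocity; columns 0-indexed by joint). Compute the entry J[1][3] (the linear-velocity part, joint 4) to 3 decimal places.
-0.707

prismatic axis z_3 = (0.7071,-0.7071,0.0000)
J_v[:, 3] = z_3; J_ω[:, 3] = (0,0,0)
entry J[1][3] = -0.7071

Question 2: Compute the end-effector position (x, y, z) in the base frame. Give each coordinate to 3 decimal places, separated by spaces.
5.657 4.243 -3.000

after link 1: o_1 = (-2.1213, 2.1213, 1.0000)
after link 2: o_2 = (-0.7071, 3.5355, 1.0000)
after link 3: o_3 = (0.7071, 4.9497, -3.0000)
after link 4: o_4 = (5.6569, 4.2426, -3.0000)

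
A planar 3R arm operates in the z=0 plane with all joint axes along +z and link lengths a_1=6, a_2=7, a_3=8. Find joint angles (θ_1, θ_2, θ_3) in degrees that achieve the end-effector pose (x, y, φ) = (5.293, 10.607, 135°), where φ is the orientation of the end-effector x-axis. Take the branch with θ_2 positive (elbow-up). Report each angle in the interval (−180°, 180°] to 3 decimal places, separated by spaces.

0.005 44.994 90.001

wrist centre = target − a_3·(cos φ, sin φ) = (10.9499, 4.9501)
cos θ_2 = (144.4033−6²−7²)/(2·6·7) = 0.7072; θ_2 = 44.9939° (elbow-up)
β = atan2(4.9501,10.9499) = 24.3265°; ψ = atan2(4.9492,10.9503) = 24.3217°
θ_1 = β − ψ = 0.0048°
θ_3 = φ − θ_1 − θ_2 = 90.0012° (wrapped to (-180°,180°])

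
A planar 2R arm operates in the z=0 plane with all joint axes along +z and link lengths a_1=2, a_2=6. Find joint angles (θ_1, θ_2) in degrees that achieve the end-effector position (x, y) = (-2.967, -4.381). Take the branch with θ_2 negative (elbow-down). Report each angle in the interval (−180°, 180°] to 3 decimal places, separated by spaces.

cos θ_2 = (27.9963−2²−6²)/(2·2·6) = -0.5002; θ_2 = -120.0103° (elbow-down)
β = atan2(-4.3810,-2.9670) = -124.1075°; ψ = atan2(-5.1956,-1.0009) = -100.9045°
θ_1 = β − ψ = -23.2031°

-23.203 -120.010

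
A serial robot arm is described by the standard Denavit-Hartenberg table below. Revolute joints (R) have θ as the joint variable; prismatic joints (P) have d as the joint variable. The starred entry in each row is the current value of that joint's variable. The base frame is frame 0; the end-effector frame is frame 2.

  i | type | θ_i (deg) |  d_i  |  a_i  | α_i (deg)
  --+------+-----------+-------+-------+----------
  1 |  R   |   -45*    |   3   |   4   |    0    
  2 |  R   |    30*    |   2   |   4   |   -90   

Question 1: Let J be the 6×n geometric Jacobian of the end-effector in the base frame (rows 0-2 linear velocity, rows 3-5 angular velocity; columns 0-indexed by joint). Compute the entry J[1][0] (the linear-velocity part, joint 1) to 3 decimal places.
6.692

axis z_0 = ẑ; lever o_n−o_0 = (6.6921,-3.8637,5.0000)
cross product → J_v[:, 0] = (3.8637,6.6921,-0.0000)
J_ω[:, 0] = z_0
entry J[1][0] = 6.6921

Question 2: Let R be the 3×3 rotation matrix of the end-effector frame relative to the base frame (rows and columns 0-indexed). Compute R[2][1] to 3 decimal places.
-1.000

End-effector y-axis (col 1 of R) = (0.0000,0.0000,-1.0000)
R[2][1] = -1.0000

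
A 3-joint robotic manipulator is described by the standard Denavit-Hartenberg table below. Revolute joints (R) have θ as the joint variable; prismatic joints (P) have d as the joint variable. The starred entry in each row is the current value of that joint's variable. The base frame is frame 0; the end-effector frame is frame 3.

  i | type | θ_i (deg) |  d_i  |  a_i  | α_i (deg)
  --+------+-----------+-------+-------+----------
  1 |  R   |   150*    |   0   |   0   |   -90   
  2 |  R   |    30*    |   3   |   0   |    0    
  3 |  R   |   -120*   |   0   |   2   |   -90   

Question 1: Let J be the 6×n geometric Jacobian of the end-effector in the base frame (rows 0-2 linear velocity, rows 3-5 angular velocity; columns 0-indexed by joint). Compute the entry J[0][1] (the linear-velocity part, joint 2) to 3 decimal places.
axis z_1 = (-0.5000,-0.8660,0.0000); lever o_n−o_1 = (-1.5000,-2.5981,2.0000)
cross product → J_v[:, 1] = (-1.7321,1.0000,-0.0000)
J_ω[:, 1] = z_1
entry J[0][1] = -1.7321

-1.732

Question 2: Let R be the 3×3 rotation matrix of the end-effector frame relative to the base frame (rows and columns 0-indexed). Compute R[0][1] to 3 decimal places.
0.500

End-effector y-axis (col 1 of R) = (0.5000,0.8660,-0.0000)
R[0][1] = 0.5000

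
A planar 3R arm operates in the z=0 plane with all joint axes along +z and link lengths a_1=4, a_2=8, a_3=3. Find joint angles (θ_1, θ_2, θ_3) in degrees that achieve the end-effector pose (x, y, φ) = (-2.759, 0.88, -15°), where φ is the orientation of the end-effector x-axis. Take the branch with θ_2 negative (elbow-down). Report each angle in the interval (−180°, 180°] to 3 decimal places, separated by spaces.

-89.993 -135.003 -150.004

wrist centre = target − a_3·(cos φ, sin φ) = (-5.6568, 1.6565)
cos θ_2 = (34.7430−4²−8²)/(2·4·8) = -0.7071; θ_2 = -135.0028° (elbow-down)
β = atan2(1.6565,-5.6568) = 163.6785°; ψ = atan2(-5.6566,-1.6571) = -106.3282°
θ_1 = β − ψ = 270.0068°
θ_3 = φ − θ_1 − θ_2 = -150.0040° (wrapped to (-180°,180°])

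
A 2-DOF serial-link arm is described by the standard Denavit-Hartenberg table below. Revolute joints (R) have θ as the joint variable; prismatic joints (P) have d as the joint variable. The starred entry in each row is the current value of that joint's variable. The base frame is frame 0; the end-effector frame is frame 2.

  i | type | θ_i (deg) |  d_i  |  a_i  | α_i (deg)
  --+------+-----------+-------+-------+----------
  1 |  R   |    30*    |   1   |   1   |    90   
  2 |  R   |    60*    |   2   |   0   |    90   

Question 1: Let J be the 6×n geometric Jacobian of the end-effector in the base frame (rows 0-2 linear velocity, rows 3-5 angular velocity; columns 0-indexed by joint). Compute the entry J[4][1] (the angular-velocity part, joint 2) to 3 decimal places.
axis z_1 = (0.5000,-0.8660,0.0000); lever o_n−o_1 = (1.0000,-1.7321,0.0000)
cross product → J_v[:, 1] = (-0.0000,-0.0000,0.0000)
J_ω[:, 1] = z_1
entry J[4][1] = -0.8660

-0.866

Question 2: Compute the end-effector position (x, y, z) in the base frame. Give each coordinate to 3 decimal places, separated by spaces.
after link 1: o_1 = (0.8660, 0.5000, 1.0000)
after link 2: o_2 = (1.8660, -1.2321, 1.0000)

1.866 -1.232 1.000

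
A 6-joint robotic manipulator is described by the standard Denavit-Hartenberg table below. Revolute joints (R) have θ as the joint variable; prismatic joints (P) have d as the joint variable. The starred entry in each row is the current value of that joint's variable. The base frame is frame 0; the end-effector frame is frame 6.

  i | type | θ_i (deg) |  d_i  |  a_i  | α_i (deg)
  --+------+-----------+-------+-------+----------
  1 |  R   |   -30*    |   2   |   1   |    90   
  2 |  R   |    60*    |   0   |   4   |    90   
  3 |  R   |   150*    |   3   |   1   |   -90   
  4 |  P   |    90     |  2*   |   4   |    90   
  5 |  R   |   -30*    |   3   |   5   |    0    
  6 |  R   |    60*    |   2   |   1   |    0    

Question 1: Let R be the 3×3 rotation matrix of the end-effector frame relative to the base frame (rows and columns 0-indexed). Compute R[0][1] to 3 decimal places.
0.562

End-effector y-axis (col 1 of R) = (0.5625,0.5413,-0.6250)
R[0][1] = 0.5625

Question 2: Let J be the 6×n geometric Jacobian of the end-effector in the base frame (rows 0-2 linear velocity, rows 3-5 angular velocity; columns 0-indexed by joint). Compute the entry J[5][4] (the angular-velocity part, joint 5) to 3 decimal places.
axis z_4 = (-0.6250,-0.2165,-0.7500); lever o_n−o_4 = (-7.4551,-0.5825,-0.2859)
cross product → J_v[:, 4] = (-0.3750,5.4127,-1.2500)
J_ω[:, 4] = z_4
entry J[5][4] = -0.7500

-0.750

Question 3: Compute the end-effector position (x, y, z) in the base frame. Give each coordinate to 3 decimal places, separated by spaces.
after link 1: o_1 = (0.8660, -0.5000, 2.0000)
after link 2: o_2 = (2.5981, -1.5000, 5.4641)
after link 3: o_3 = (4.2231, -3.0155, 3.2141)
after link 4: o_4 = (1.6561, 0.4665, 4.3481)
after link 5: o_5 = (-4.0078, -0.4955, 5.3457)
after link 6: o_6 = (-5.7990, -0.1160, 4.0622)

-5.799 -0.116 4.062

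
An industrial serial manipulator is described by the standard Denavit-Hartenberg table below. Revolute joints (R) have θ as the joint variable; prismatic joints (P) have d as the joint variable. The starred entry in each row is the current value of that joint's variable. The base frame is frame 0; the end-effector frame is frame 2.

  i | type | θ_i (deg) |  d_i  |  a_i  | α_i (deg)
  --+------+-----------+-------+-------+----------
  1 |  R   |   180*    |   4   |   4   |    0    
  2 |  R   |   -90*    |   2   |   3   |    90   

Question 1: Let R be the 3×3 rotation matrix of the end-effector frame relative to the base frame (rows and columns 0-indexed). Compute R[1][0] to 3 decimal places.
End-effector x-axis (col 0 of R) = (0.0000,1.0000,0.0000)
R[1][0] = 1.0000

1.000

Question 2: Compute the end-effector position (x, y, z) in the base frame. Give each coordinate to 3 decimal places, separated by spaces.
-4.000 3.000 6.000

after link 1: o_1 = (-4.0000, 0.0000, 4.0000)
after link 2: o_2 = (-4.0000, 3.0000, 6.0000)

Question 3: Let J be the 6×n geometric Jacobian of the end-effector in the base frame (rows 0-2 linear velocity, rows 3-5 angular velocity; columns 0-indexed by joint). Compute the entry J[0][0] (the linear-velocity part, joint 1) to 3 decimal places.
axis z_0 = ẑ; lever o_n−o_0 = (-4.0000,3.0000,6.0000)
cross product → J_v[:, 0] = (-3.0000,-4.0000,0.0000)
J_ω[:, 0] = z_0
entry J[0][0] = -3.0000

-3.000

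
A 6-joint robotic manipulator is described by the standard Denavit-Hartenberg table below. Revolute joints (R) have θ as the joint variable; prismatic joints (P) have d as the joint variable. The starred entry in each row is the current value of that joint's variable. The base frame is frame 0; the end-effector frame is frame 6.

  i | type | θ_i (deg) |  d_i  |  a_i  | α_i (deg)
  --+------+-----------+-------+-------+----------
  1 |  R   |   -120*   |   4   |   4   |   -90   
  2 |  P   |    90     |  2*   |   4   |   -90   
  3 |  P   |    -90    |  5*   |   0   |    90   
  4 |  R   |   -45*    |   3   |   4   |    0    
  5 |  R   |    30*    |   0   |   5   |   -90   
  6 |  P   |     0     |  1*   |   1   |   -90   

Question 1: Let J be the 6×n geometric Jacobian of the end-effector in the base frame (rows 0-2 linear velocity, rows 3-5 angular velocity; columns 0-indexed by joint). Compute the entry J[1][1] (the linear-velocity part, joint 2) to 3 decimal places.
prismatic axis z_1 = (0.8660,-0.5000,0.0000)
J_v[:, 1] = z_1; J_ω[:, 1] = (0,0,0)
entry J[1][1] = -0.5000

-0.500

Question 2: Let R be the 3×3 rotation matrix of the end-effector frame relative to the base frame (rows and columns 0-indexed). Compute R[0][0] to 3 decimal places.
0.707

End-effector x-axis (col 0 of R) = (0.7071,-0.7071,0.0000)
R[0][0] = 0.7071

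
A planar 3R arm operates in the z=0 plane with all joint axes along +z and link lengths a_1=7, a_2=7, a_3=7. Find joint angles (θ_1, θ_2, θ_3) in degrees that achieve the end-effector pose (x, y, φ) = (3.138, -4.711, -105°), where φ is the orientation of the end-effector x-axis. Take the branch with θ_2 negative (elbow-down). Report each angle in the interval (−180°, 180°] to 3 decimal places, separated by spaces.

wrist centre = target − a_3·(cos φ, sin φ) = (4.9497, 2.0505)
cos θ_2 = (28.7043−7²−7²)/(2·7·7) = -0.7071; θ_2 = -134.9993° (elbow-down)
β = atan2(2.0505,4.9497) = 22.5023°; ψ = atan2(-4.9498,2.0503) = -67.4997°
θ_1 = β − ψ = 90.0020°
θ_3 = φ − θ_1 − θ_2 = -60.0026° (wrapped to (-180°,180°])

90.002 -134.999 -60.003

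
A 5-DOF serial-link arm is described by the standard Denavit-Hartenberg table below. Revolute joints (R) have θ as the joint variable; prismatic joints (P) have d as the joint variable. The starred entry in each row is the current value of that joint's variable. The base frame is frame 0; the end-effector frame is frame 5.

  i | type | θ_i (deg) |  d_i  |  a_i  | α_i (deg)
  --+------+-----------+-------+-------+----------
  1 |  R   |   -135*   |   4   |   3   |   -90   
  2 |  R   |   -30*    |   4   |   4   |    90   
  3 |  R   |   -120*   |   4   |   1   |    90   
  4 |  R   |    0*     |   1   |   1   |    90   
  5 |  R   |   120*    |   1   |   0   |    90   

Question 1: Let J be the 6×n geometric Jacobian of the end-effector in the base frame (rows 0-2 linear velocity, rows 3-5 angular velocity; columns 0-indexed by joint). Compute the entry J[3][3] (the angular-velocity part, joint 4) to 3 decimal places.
0.884

axis z_3 = (0.8839,0.1768,-0.4330); lever o_n−o_3 = (0.2241,0.7418,-1.5490)
cross product → J_v[:, 3] = (0.0474,1.2721,0.6160)
J_ω[:, 3] = z_3
entry J[3][3] = 0.8839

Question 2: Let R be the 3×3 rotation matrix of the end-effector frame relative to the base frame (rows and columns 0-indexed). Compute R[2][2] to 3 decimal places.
-0.433

End-effector z-axis (col 2 of R) = (0.1768,0.8839,-0.4330)
R[2][2] = -0.4330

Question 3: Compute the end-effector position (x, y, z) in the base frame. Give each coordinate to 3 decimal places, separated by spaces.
after link 1: o_1 = (-2.1213, -2.1213, 4.0000)
after link 2: o_2 = (-1.7424, -7.3992, 6.0000)
after link 3: o_3 = (-0.6344, -5.0665, 9.2141)
after link 4: o_4 = (-0.0567, -3.9711, 8.5311)
after link 5: o_5 = (-0.4102, -4.3247, 7.6651)

-0.410 -4.325 7.665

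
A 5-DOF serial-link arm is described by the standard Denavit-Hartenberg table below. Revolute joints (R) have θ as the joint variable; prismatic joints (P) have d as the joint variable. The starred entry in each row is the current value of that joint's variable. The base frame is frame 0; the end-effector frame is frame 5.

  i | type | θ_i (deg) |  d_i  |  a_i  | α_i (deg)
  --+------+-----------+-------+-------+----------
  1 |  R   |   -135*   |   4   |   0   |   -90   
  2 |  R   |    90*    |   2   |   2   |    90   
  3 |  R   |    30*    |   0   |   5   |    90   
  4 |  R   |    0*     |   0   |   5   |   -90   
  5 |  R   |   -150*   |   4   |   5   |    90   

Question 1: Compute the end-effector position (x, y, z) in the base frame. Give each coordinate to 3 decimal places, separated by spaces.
-0.941 -4.716 -4.160

after link 1: o_1 = (0.0000, 0.0000, 4.0000)
after link 2: o_2 = (1.4142, -1.4142, 2.0000)
after link 3: o_3 = (3.1820, -3.1820, -2.3301)
after link 4: o_4 = (4.9497, -4.9497, -6.6603)
after link 5: o_5 = (-0.9405, -4.7163, -4.1603)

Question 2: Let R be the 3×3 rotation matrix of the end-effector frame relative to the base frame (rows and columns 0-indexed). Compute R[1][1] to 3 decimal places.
-0.707

End-effector y-axis (col 1 of R) = (-0.7071,-0.7071,0.0000)
R[1][1] = -0.7071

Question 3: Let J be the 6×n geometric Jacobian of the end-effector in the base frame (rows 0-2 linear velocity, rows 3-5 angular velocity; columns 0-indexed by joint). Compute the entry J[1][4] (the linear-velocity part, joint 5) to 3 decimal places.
axis z_4 = (-0.7071,-0.7071,0.0000); lever o_n−o_4 = (-5.8903,0.2334,2.5000)
cross product → J_v[:, 4] = (-1.7678,1.7678,-4.3301)
J_ω[:, 4] = z_4
entry J[1][4] = 1.7678

1.768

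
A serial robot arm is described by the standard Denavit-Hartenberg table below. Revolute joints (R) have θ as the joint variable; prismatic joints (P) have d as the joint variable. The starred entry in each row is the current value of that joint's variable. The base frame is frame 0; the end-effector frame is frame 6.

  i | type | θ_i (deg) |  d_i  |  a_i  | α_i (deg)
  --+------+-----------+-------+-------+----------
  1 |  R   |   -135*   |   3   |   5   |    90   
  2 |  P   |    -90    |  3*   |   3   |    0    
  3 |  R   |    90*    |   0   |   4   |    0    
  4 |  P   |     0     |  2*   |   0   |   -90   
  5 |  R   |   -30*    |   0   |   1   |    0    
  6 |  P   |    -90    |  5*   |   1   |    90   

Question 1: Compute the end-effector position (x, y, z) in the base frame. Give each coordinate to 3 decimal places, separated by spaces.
after link 1: o_1 = (-3.5355, -3.5355, 3.0000)
after link 2: o_2 = (-5.6569, -1.4142, 0.0000)
after link 3: o_3 = (-8.4853, -4.2426, 0.0000)
after link 4: o_4 = (-9.8995, -2.8284, 0.0000)
after link 5: o_5 = (-10.8654, -3.0872, 0.0000)
after link 6: o_6 = (-11.1242, -2.1213, 5.0000)

-11.124 -2.121 5.000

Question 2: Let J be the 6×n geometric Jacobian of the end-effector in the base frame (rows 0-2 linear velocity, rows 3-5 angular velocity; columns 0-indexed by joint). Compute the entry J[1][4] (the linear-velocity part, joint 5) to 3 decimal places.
-1.225

axis z_4 = (0.0000,0.0000,1.0000); lever o_n−o_4 = (-1.2247,0.7071,5.0000)
cross product → J_v[:, 4] = (-0.7071,-1.2247,0.0000)
J_ω[:, 4] = z_4
entry J[1][4] = -1.2247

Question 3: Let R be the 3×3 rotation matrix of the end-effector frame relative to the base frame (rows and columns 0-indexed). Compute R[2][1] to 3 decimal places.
1.000

End-effector y-axis (col 1 of R) = (-0.0000,-0.0000,1.0000)
R[2][1] = 1.0000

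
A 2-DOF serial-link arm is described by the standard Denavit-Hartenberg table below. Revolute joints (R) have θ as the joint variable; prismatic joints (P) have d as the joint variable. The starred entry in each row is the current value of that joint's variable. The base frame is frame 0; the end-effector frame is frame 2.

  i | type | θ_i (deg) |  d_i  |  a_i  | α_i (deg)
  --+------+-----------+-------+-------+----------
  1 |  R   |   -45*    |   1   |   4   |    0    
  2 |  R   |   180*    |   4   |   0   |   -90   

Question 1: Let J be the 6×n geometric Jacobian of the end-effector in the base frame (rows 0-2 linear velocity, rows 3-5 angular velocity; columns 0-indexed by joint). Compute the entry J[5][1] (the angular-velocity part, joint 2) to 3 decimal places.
axis z_1 = (0.0000,0.0000,1.0000); lever o_n−o_1 = (0.0000,0.0000,4.0000)
cross product → J_v[:, 1] = (0.0000,0.0000,0.0000)
J_ω[:, 1] = z_1
entry J[5][1] = 1.0000

1.000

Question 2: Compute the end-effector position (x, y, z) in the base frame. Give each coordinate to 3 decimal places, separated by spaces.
after link 1: o_1 = (2.8284, -2.8284, 1.0000)
after link 2: o_2 = (2.8284, -2.8284, 5.0000)

2.828 -2.828 5.000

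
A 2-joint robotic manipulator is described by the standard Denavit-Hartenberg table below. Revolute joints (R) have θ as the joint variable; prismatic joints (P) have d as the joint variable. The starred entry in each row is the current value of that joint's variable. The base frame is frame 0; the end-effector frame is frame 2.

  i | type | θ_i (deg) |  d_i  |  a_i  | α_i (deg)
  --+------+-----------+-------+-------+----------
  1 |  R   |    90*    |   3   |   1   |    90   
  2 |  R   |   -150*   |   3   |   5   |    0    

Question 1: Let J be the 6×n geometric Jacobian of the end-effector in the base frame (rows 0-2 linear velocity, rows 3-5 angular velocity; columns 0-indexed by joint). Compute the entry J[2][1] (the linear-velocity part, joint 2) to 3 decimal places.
-4.330

axis z_1 = (1.0000,-0.0000,0.0000); lever o_n−o_1 = (3.0000,-4.3301,-2.5000)
cross product → J_v[:, 1] = (0.0000,2.5000,-4.3301)
J_ω[:, 1] = z_1
entry J[2][1] = -4.3301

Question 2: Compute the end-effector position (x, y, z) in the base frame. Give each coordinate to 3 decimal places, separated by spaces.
after link 1: o_1 = (0.0000, 1.0000, 3.0000)
after link 2: o_2 = (3.0000, -3.3301, 0.5000)

3.000 -3.330 0.500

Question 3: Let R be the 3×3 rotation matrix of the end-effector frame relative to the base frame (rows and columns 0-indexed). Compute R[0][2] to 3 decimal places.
End-effector z-axis (col 2 of R) = (1.0000,-0.0000,0.0000)
R[0][2] = 1.0000

1.000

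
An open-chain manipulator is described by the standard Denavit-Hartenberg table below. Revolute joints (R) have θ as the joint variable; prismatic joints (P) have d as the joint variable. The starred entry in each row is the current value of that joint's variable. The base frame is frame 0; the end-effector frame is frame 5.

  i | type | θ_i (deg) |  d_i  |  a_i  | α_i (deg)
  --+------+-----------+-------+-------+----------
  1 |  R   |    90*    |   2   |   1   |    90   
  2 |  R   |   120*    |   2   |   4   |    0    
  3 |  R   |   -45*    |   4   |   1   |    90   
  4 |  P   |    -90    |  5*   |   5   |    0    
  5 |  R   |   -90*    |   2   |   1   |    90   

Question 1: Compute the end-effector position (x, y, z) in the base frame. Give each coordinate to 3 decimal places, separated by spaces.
after link 1: o_1 = (0.0000, 1.0000, 2.0000)
after link 2: o_2 = (2.0000, -1.0000, 5.4641)
after link 3: o_3 = (6.0000, -0.7412, 6.4300)
after link 4: o_4 = (1.0000, 4.0884, 5.1359)
after link 5: o_5 = (1.0000, 5.7615, 3.6524)

1.000 5.761 3.652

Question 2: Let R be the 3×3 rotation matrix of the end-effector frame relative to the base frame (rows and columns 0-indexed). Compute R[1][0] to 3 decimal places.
End-effector x-axis (col 0 of R) = (-0.0000,-0.2588,-0.9659)
R[1][0] = -0.2588

-0.259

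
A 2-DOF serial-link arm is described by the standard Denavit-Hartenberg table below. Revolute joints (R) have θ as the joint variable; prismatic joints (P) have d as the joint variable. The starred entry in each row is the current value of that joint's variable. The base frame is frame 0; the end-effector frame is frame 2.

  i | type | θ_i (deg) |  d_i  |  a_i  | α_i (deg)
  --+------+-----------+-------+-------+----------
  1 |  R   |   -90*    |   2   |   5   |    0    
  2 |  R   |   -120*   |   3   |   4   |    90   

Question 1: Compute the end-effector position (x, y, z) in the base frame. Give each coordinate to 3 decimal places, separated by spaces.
-3.464 -3.000 5.000

after link 1: o_1 = (0.0000, -5.0000, 2.0000)
after link 2: o_2 = (-3.4641, -3.0000, 5.0000)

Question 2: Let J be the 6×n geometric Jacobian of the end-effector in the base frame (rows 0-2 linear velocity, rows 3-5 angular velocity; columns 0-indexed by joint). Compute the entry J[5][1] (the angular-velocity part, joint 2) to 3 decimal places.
1.000

axis z_1 = (0.0000,0.0000,1.0000); lever o_n−o_1 = (-3.4641,2.0000,3.0000)
cross product → J_v[:, 1] = (-2.0000,-3.4641,0.0000)
J_ω[:, 1] = z_1
entry J[5][1] = 1.0000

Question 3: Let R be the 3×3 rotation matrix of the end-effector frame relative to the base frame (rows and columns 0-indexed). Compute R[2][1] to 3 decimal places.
End-effector y-axis (col 1 of R) = (-0.0000,-0.0000,1.0000)
R[2][1] = 1.0000

1.000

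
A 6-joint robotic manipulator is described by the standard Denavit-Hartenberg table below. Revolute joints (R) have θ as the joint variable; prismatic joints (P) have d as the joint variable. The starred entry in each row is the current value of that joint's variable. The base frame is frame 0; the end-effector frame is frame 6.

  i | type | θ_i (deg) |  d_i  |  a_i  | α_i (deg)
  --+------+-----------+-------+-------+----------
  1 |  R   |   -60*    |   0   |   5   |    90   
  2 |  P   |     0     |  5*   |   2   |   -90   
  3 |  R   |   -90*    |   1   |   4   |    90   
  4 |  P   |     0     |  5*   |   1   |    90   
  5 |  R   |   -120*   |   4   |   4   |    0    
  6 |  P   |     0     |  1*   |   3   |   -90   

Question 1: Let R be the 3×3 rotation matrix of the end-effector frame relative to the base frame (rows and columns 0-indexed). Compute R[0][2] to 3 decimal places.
End-effector z-axis (col 2 of R) = (-0.5000,-0.8660,-0.0000)
R[0][2] = -0.5000

-0.500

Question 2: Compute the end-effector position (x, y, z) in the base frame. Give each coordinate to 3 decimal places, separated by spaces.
after link 1: o_1 = (2.5000, -4.3301, 0.0000)
after link 2: o_2 = (-0.8301, -8.5622, 0.0000)
after link 3: o_3 = (-4.2942, -10.5622, 1.0000)
after link 4: o_4 = (-7.6603, -6.7321, 1.0000)
after link 5: o_5 = (-4.1962, -8.7321, -3.0000)
after link 6: o_6 = (-1.5981, -10.2321, -4.0000)

-1.598 -10.232 -4.000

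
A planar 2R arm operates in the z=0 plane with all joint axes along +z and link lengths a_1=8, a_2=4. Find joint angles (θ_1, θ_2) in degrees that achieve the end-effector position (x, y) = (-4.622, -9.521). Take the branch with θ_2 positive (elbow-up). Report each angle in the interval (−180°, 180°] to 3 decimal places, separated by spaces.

-134.997 59.987

cos θ_2 = (112.0123−8²−4²)/(2·8·4) = 0.5002; θ_2 = 59.9873° (elbow-up)
β = atan2(-9.5210,-4.6220) = -115.8944°; ψ = atan2(3.4637,10.0008) = 19.1030°
θ_1 = β − ψ = -134.9974°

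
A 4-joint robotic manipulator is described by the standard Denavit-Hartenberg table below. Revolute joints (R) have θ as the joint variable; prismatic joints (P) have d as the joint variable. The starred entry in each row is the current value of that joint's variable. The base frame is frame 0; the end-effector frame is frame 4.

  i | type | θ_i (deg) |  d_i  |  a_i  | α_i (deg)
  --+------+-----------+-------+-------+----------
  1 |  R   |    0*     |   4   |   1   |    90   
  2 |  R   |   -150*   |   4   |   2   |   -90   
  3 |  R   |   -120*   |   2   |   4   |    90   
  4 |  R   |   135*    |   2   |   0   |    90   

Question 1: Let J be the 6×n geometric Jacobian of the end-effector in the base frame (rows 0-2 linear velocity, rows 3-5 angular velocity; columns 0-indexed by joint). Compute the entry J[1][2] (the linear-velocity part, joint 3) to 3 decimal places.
axis z_2 = (0.5000,-0.0000,-0.8660); lever o_n−o_2 = (4.2321,-2.4641,0.1340)
cross product → J_v[:, 2] = (-2.1340,-3.7321,-1.2321)
J_ω[:, 2] = z_2
entry J[1][2] = -3.7321

-3.732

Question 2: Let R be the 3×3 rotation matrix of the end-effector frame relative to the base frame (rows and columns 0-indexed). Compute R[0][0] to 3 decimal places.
End-effector x-axis (col 0 of R) = (0.0474,0.6124,-0.7891)
R[0][0] = 0.0474

0.047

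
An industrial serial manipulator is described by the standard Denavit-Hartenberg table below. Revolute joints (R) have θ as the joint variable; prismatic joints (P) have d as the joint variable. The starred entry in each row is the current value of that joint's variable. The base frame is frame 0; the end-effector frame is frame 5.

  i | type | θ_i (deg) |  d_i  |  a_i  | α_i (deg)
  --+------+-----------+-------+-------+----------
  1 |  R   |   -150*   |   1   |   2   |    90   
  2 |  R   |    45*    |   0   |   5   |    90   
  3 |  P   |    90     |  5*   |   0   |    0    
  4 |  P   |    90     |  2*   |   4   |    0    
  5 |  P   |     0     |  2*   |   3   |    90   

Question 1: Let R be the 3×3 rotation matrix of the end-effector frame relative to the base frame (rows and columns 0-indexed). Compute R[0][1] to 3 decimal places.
-0.612

End-effector y-axis (col 1 of R) = (-0.6124,-0.3536,-0.7071)
R[0][1] = -0.6124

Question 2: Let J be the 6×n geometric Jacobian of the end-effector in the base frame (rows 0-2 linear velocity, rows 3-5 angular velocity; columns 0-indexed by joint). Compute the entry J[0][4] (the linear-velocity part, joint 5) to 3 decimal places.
-0.612

prismatic axis z_4 = (-0.6124,-0.3536,-0.7071)
J_v[:, 4] = z_4; J_ω[:, 4] = (0,0,0)
entry J[0][4] = -0.6124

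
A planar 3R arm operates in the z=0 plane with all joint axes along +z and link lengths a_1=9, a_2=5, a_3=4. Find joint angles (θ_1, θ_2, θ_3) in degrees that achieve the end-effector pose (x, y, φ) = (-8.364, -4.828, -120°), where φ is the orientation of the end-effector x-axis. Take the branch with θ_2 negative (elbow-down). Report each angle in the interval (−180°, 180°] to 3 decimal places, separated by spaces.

wrist centre = target − a_3·(cos φ, sin φ) = (-6.3640, -1.3639)
cos θ_2 = (42.3607−9²−5²)/(2·9·5) = -0.7071; θ_2 = -134.9997° (elbow-down)
β = atan2(-1.3639,-6.3640) = -167.9037°; ψ = atan2(-3.5356,5.4645) = -32.9031°
θ_1 = β − ψ = -135.0006°
θ_3 = φ − θ_1 − θ_2 = 150.0003° (wrapped to (-180°,180°])

-135.001 -135.000 150.000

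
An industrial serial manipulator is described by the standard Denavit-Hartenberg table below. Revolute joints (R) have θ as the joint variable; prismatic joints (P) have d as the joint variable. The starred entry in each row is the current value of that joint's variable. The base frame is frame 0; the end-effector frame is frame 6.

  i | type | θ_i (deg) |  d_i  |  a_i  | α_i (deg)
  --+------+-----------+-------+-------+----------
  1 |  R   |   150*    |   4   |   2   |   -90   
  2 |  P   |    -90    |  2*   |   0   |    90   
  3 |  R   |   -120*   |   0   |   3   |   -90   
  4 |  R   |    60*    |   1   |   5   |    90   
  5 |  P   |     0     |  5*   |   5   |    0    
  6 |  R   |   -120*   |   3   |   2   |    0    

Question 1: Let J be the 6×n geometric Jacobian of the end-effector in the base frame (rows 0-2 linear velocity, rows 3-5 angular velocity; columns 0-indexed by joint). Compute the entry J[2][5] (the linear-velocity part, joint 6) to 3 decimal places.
axis z_5 = (0.8080,0.3995,-0.4330); lever o_n−o_5 = (2.5245,-0.3595,-2.5490)
cross product → J_v[:, 5] = (-1.1740,0.9665,-1.2990)
J_ω[:, 5] = z_5
entry J[2][5] = -1.2990

-1.299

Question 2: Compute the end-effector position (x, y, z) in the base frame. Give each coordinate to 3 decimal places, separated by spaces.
0.047 11.669 -3.848

after link 1: o_1 = (-1.7321, 1.0000, 4.0000)
after link 2: o_2 = (-2.7321, -0.7321, 4.0000)
after link 3: o_3 = (-1.4330, 1.5179, 2.5000)
after link 4: o_4 = (-3.8505, 5.9910, 2.1160)
after link 5: o_5 = (-2.4779, 12.0287, -1.2990)
after link 6: o_6 = (0.0466, 11.6692, -3.8481)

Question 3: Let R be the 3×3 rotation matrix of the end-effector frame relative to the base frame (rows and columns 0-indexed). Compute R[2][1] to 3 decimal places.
End-effector y-axis (col 1 of R) = (-0.5870,0.4833,-0.6495)
R[2][1] = -0.6495

-0.650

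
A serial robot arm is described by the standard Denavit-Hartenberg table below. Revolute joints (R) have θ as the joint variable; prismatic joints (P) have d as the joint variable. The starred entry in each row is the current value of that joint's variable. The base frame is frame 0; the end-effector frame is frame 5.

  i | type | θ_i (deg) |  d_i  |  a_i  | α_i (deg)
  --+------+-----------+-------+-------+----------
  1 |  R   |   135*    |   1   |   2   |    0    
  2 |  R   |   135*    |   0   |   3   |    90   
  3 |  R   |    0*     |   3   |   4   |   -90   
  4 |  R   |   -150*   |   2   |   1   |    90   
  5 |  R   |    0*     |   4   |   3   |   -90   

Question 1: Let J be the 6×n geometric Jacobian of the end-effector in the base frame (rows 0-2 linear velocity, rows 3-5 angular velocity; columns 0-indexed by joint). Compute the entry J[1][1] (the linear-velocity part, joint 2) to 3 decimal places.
axis z_1 = (0.0000,0.0000,1.0000); lever o_n−o_1 = (-1.5359,-1.5359,2.0000)
cross product → J_v[:, 1] = (1.5359,-1.5359,0.0000)
J_ω[:, 1] = z_1
entry J[1][1] = -1.5359

-1.536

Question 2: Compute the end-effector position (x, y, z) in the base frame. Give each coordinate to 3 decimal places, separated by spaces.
after link 1: o_1 = (-1.4142, 1.4142, 1.0000)
after link 2: o_2 = (-1.4142, -1.5858, 1.0000)
after link 3: o_3 = (-4.4142, -5.5858, 1.0000)
after link 4: o_4 = (-4.9142, -4.7198, 3.0000)
after link 5: o_5 = (-2.9501, -0.1217, 3.0000)

-2.950 -0.122 3.000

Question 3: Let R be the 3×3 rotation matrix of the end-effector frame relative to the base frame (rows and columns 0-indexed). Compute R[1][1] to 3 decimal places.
End-effector y-axis (col 1 of R) = (-0.8660,-0.5000,0.0000)
R[1][1] = -0.5000

-0.500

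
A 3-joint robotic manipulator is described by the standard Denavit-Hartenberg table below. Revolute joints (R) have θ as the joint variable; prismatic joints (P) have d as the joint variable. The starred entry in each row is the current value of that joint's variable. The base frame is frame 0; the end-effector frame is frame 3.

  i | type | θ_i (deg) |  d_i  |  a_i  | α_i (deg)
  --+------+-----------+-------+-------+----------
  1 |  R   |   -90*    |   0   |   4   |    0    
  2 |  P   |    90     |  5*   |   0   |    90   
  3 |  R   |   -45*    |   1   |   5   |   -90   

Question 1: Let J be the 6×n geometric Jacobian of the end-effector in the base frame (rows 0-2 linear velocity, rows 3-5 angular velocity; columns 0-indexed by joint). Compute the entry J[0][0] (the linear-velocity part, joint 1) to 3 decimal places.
5.000

axis z_0 = ẑ; lever o_n−o_0 = (3.5355,-5.0000,1.4645)
cross product → J_v[:, 0] = (5.0000,3.5355,-0.0000)
J_ω[:, 0] = z_0
entry J[0][0] = 5.0000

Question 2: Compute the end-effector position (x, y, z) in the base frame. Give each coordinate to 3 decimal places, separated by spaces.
3.536 -5.000 1.464

after link 1: o_1 = (0.0000, -4.0000, 0.0000)
after link 2: o_2 = (0.0000, -4.0000, 5.0000)
after link 3: o_3 = (3.5355, -5.0000, 1.4645)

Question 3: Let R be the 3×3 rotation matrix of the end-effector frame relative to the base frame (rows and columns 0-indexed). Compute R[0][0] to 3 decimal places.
0.707

End-effector x-axis (col 0 of R) = (0.7071,-0.0000,-0.7071)
R[0][0] = 0.7071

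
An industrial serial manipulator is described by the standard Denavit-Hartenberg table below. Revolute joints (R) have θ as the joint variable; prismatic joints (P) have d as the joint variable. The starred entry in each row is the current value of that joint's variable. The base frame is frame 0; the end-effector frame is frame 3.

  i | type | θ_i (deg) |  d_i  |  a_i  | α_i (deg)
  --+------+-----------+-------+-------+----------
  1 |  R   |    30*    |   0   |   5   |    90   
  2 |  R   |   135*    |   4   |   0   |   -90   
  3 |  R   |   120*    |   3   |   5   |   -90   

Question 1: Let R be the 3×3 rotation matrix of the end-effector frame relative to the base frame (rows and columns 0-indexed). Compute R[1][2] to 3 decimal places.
End-effector z-axis (col 2 of R) = (0.7803,-0.1268,-0.6124)
R[1][2] = -0.1268

-0.127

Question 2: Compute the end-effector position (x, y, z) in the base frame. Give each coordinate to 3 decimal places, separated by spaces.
after link 1: o_1 = (4.3301, 2.5000, 0.0000)
after link 2: o_2 = (6.3301, -0.9641, 0.0000)
after link 3: o_3 = (3.8589, 2.6091, -3.8891)

3.859 2.609 -3.889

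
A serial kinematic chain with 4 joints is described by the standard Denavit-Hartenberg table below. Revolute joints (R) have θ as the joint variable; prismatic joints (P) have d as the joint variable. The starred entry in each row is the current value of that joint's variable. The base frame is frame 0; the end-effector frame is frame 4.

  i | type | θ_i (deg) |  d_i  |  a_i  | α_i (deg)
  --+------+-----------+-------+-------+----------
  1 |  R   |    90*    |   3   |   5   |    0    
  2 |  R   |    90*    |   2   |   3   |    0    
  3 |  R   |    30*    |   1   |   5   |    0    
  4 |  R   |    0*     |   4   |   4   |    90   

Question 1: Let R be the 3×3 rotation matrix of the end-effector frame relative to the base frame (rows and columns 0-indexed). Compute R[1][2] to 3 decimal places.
End-effector z-axis (col 2 of R) = (-0.5000,0.8660,0.0000)
R[1][2] = 0.8660

0.866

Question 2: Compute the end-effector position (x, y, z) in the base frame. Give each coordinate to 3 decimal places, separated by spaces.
-10.794 0.500 10.000

after link 1: o_1 = (0.0000, 5.0000, 3.0000)
after link 2: o_2 = (-3.0000, 5.0000, 5.0000)
after link 3: o_3 = (-7.3301, 2.5000, 6.0000)
after link 4: o_4 = (-10.7942, 0.5000, 10.0000)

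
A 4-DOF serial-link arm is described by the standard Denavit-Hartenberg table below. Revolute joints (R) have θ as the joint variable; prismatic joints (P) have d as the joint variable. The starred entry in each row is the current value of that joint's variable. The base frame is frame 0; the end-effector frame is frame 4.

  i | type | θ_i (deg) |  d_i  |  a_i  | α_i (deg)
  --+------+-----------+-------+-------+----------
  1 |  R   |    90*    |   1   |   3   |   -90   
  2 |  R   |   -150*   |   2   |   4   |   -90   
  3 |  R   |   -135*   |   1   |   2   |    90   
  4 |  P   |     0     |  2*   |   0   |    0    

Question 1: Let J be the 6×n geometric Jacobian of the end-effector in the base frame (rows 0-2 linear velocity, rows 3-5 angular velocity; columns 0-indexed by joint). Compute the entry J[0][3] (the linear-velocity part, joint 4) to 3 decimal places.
0.707

prismatic axis z_3 = (0.7071,0.6124,-0.3536)
J_v[:, 3] = z_3; J_ω[:, 3] = (0,0,0)
entry J[0][3] = 0.7071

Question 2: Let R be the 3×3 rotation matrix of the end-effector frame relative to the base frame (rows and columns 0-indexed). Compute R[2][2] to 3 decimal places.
End-effector z-axis (col 2 of R) = (0.7071,0.6124,-0.3536)
R[2][2] = -0.3536

-0.354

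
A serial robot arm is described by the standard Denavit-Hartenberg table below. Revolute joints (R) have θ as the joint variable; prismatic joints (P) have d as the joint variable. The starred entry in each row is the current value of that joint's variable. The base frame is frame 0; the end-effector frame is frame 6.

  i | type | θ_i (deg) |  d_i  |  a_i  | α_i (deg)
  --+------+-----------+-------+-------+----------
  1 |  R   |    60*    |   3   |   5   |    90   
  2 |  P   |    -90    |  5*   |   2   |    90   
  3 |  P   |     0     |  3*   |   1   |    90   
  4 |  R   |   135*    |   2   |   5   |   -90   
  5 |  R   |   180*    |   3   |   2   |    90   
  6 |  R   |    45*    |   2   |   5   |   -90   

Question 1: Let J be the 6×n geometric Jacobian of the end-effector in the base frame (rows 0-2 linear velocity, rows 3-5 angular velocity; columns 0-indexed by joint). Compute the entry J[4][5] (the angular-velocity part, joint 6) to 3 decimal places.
-0.500

axis z_5 = (0.8660,-0.5000,0.0000); lever o_n−o_5 = (4.2321,3.3301,0.0000)
cross product → J_v[:, 5] = (-0.0000,0.0000,5.0000)
J_ω[:, 5] = z_5
entry J[4][5] = -0.5000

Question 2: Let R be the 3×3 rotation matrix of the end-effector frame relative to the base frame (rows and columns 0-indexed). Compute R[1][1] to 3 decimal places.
End-effector y-axis (col 1 of R) = (-0.8660,0.5000,-0.0000)
R[1][1] = 0.5000

0.500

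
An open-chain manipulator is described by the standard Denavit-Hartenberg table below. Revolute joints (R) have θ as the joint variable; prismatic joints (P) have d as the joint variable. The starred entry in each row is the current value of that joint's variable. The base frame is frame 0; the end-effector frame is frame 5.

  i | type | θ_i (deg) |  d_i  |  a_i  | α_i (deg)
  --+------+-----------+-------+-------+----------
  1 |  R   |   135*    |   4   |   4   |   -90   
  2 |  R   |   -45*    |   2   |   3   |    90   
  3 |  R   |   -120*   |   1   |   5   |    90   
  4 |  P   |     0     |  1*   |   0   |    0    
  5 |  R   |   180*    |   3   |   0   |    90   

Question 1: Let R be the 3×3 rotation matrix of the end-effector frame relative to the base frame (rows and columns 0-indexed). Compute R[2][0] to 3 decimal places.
End-effector x-axis (col 0 of R) = (-0.8624,-0.3624,0.3536)
R[2][0] = 0.3536

0.354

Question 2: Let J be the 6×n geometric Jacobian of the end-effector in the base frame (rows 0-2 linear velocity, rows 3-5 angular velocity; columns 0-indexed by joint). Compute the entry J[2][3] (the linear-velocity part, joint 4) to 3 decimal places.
prismatic axis z_3 = (0.0795,-0.7866,-0.6124)
J_v[:, 3] = z_3; J_ω[:, 3] = (0,0,0)
entry J[2][3] = -0.6124

-0.612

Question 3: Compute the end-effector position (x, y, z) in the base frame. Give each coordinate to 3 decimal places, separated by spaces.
after link 1: o_1 = (-2.8284, 2.8284, 4.0000)
after link 2: o_2 = (-5.7426, 2.9142, 6.1213)
after link 3: o_3 = (-0.9308, 4.2261, 5.0607)
after link 4: o_4 = (-0.8513, 3.4395, 4.4483)
after link 5: o_5 = (-0.6129, 1.0798, 2.6112)

-0.613 1.080 2.611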